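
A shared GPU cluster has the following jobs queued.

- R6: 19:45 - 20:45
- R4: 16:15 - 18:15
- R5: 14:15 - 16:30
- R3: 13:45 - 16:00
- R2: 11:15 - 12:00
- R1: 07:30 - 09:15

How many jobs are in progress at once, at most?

Sweep the timeline, counting +1 at each start and −1 at each end (ends before starts at a tie):
07:30 start R1 → 1
09:15 end R1 → 0
11:15 start R2 → 1
12:00 end R2 → 0
13:45 start R3 → 1
14:15 start R5 → 2
16:00 end R3 → 1
16:15 start R4 → 2
16:30 end R5 → 1
18:15 end R4 → 0
19:45 start R6 → 1
20:45 end R6 → 0
Peak is 2, at 14:15 (R3, R5).

2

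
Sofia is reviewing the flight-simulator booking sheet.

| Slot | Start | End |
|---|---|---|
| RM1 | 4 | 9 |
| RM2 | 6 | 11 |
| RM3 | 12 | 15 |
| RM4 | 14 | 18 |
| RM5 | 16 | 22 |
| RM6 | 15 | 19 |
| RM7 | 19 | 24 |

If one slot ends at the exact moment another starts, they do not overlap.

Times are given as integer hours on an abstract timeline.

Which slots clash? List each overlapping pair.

RM1 & RM2, RM3 & RM4, RM4 & RM5, RM4 & RM6, RM5 & RM6, RM5 & RM7

Two intervals overlap when each starts before the other ends.
Sorted by start: RM1, RM2, RM3, RM4, RM6, RM5, RM7.
RM2 starts before RM1 ends → RM1 and RM2 overlap.
RM3 starts after RM1 ends; RM1 is clear from here.
RM3 starts after RM2 ends; RM2 is clear from here.
RM4 starts before RM3 ends → RM3 and RM4 overlap.
RM6 starts exactly when RM3 ends (back-to-back, no overlap); RM3 is clear from here.
RM6 starts before RM4 ends → RM4 and RM6 overlap.
RM5 starts before RM4 ends → RM4 and RM5 overlap.
RM7 starts after RM4 ends.
RM5 starts before RM6 ends → RM6 and RM5 overlap.
RM7 starts exactly when RM6 ends (back-to-back, no overlap).
RM7 starts before RM5 ends → RM5 and RM7 overlap.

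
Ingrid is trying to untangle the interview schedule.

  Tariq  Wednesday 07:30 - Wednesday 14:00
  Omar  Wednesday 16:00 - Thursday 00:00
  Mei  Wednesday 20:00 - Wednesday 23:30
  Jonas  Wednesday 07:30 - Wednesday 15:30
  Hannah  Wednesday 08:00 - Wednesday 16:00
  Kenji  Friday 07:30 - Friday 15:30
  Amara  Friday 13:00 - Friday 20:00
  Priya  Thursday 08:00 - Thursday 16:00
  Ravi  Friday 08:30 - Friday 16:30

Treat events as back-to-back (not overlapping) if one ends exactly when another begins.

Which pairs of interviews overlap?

Amara & Kenji, Amara & Ravi, Hannah & Jonas, Hannah & Tariq, Jonas & Tariq, Kenji & Ravi, Mei & Omar

Check each pair: they overlap iff neither finishes before the other starts.
Sorted by start: Tariq, Jonas, Hannah, Omar, Mei, Priya, Kenji, Ravi, Amara.
Jonas starts before Tariq ends → Tariq and Jonas overlap.
Hannah starts before Tariq ends → Tariq and Hannah overlap.
Omar starts after Tariq ends — done with Tariq.
Hannah starts before Jonas ends → Jonas and Hannah overlap.
Omar starts after Jonas ends — done with Jonas.
Omar starts exactly when Hannah ends (back-to-back, no overlap) — done with Hannah.
Mei starts before Omar ends → Omar and Mei overlap.
Priya starts after Omar ends — done with Omar.
Priya starts after Mei ends — done with Mei.
Kenji starts after Priya ends — done with Priya.
Ravi starts before Kenji ends → Kenji and Ravi overlap.
Amara starts before Kenji ends → Kenji and Amara overlap.
Amara starts before Ravi ends → Ravi and Amara overlap.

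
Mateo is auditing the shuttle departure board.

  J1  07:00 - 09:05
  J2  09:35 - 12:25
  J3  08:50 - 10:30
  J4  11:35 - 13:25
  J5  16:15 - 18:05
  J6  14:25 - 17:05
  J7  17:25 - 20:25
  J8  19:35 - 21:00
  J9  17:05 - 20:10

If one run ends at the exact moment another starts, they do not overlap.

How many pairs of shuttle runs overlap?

9

Check each pair: they overlap iff neither finishes before the other starts.
Sorted by start: J1, J3, J2, J4, J6, J5, J9, J7, J8.
J3 starts before J1 ends → J1 and J3 overlap.
J2 starts after J1 ends, so J1 has no further overlaps.
J2 starts before J3 ends → J3 and J2 overlap.
J4 starts after J3 ends, so J3 has no further overlaps.
J4 starts before J2 ends → J2 and J4 overlap.
J6 starts after J2 ends, so J2 has no further overlaps.
J6 starts after J4 ends, so J4 has no further overlaps.
J5 starts before J6 ends → J6 and J5 overlap.
J9 starts exactly when J6 ends (back-to-back, no overlap), so J6 has no further overlaps.
J9 starts before J5 ends → J5 and J9 overlap.
J7 starts before J5 ends → J5 and J7 overlap.
J8 starts after J5 ends.
J7 starts before J9 ends → J9 and J7 overlap.
J8 starts before J9 ends → J9 and J8 overlap.
J8 starts before J7 ends → J7 and J8 overlap.
Overlapping pairs: J1 & J3, J2 & J3, J2 & J4, J5 & J6, J5 & J7, J5 & J9, J7 & J8, J7 & J9, J8 & J9 — 9 in total.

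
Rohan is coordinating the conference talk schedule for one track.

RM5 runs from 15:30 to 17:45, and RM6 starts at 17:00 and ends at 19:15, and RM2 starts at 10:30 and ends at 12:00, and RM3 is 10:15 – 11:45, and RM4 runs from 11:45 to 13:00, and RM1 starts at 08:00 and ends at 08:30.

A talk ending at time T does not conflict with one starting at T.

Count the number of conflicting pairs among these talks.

3

Sorted by start: RM1, RM3, RM2, RM4, RM5, RM6.
RM3 starts after RM1 ends, so RM1 has no further overlaps.
RM2 starts before RM3 ends → RM3 and RM2 overlap.
RM4 starts exactly when RM3 ends (back-to-back, no overlap), so RM3 has no further overlaps.
RM4 starts before RM2 ends → RM2 and RM4 overlap.
RM5 starts after RM2 ends, so RM2 has no further overlaps.
RM5 starts after RM4 ends, so RM4 has no further overlaps.
RM6 starts before RM5 ends → RM5 and RM6 overlap.
Overlapping pairs: RM2 & RM3, RM2 & RM4, RM5 & RM6 — 3 in total.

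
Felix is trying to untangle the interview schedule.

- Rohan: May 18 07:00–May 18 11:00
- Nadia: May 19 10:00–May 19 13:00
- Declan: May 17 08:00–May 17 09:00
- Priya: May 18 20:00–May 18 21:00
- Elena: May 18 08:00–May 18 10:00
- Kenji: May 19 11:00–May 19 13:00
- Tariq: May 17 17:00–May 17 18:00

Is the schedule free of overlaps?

No

Sorted by start: Declan, Tariq, Rohan, Elena, Priya, Nadia, Kenji.
Tariq starts after Declan ends — done with Declan.
Rohan starts after Tariq ends — done with Tariq.
Elena starts before Rohan ends → Rohan and Elena overlap.
That's a conflict, so the schedule is not conflict-free.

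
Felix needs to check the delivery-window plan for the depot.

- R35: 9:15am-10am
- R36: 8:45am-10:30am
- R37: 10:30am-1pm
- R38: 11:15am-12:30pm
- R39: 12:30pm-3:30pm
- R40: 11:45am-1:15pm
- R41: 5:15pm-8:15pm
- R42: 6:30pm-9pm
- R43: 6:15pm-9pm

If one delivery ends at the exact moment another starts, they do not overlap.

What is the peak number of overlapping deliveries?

Walk through starts and ends in time order (an end at T is processed before a start at T):
8:45am start R36 → 1
9:15am start R35 → 2
10am end R35 → 1
10:30am end R36 → 0
10:30am start R37 → 1
11:15am start R38 → 2
11:45am start R40 → 3
12:30pm end R38 → 2
12:30pm start R39 → 3
1pm end R37 → 2
1:15pm end R40 → 1
3:30pm end R39 → 0
5:15pm start R41 → 1
6:15pm start R43 → 2
6:30pm start R42 → 3
8:15pm end R41 → 2
9pm end R42 → 1
9pm end R43 → 0
Peak is 3, at 11:45am (R37, R38, R40).

3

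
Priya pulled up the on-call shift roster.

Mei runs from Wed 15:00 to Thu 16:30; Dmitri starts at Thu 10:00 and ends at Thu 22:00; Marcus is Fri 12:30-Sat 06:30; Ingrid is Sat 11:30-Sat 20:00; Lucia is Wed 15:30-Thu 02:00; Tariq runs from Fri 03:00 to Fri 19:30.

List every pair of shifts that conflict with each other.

Dmitri & Mei, Lucia & Mei, Marcus & Tariq

Sorted by start: Mei, Lucia, Dmitri, Tariq, Marcus, Ingrid.
Lucia starts before Mei ends → Mei and Lucia overlap.
Dmitri starts before Mei ends → Mei and Dmitri overlap.
Tariq starts after Mei ends; Mei is clear from here.
Dmitri starts after Lucia ends; Lucia is clear from here.
Tariq starts after Dmitri ends; Dmitri is clear from here.
Marcus starts before Tariq ends → Tariq and Marcus overlap.
Ingrid starts after Tariq ends.
Ingrid starts after Marcus ends.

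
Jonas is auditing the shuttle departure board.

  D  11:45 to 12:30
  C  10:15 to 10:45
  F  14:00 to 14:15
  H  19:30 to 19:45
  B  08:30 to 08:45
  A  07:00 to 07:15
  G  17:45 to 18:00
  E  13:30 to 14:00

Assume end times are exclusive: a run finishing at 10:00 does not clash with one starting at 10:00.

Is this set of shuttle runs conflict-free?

Yes

Check each pair: they overlap iff neither finishes before the other starts.
Sorted by start: A, B, C, D, E, F, G, H.
B starts after A ends; A is clear from here.
C starts after B ends; B is clear from here.
D starts after C ends; C is clear from here.
E starts after D ends; D is clear from here.
F starts exactly when E ends (back-to-back, no overlap); E is clear from here.
G starts after F ends; F is clear from here.
H starts after G ends.
Every pair is clear; the schedule has no overlaps.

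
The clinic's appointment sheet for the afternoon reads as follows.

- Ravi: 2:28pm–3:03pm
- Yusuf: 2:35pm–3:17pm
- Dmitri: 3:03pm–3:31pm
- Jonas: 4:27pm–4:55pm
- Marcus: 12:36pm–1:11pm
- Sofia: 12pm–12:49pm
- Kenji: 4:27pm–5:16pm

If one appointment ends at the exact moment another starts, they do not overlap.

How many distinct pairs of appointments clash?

Sorted by start: Sofia, Marcus, Ravi, Yusuf, Dmitri, Kenji, Jonas.
Marcus starts before Sofia ends → Sofia and Marcus overlap.
Ravi starts after Sofia ends — done with Sofia.
Ravi starts after Marcus ends — done with Marcus.
Yusuf starts before Ravi ends → Ravi and Yusuf overlap.
Dmitri starts exactly when Ravi ends (back-to-back, no overlap) — done with Ravi.
Dmitri starts before Yusuf ends → Yusuf and Dmitri overlap.
Kenji starts after Yusuf ends — done with Yusuf.
Kenji starts after Dmitri ends — done with Dmitri.
Jonas starts before Kenji ends → Kenji and Jonas overlap.
Overlapping pairs: Dmitri & Yusuf, Jonas & Kenji, Marcus & Sofia, Ravi & Yusuf — 4 in total.

4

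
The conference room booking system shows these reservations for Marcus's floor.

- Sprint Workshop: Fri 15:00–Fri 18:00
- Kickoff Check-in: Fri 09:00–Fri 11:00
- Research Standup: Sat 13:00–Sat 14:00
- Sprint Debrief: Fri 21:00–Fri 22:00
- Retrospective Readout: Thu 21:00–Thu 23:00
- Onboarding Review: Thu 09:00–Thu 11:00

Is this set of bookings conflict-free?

Sorted by start: Onboarding Review, Retrospective Readout, Kickoff Check-in, Sprint Workshop, Sprint Debrief, Research Standup.
Retrospective Readout starts after Onboarding Review ends, so Onboarding Review has no further overlaps.
Kickoff Check-in starts after Retrospective Readout ends, so Retrospective Readout has no further overlaps.
Sprint Workshop starts after Kickoff Check-in ends, so Kickoff Check-in has no further overlaps.
Sprint Debrief starts after Sprint Workshop ends, so Sprint Workshop has no further overlaps.
Research Standup starts after Sprint Debrief ends.
Every pair is clear; the schedule has no overlaps.

Yes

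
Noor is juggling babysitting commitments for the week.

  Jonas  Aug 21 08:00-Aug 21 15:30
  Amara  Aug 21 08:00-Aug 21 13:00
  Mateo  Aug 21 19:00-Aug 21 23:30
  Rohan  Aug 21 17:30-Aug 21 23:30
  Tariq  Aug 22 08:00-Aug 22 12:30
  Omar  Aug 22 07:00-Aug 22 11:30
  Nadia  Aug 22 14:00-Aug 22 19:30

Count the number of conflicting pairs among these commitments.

Two intervals overlap when each starts before the other ends.
Sorted by start: Jonas, Amara, Rohan, Mateo, Omar, Tariq, Nadia.
Amara starts before Jonas ends → Jonas and Amara overlap.
Rohan starts after Jonas ends; Jonas is clear from here.
Rohan starts after Amara ends; Amara is clear from here.
Mateo starts before Rohan ends → Rohan and Mateo overlap.
Omar starts after Rohan ends; Rohan is clear from here.
Omar starts after Mateo ends; Mateo is clear from here.
Tariq starts before Omar ends → Omar and Tariq overlap.
Nadia starts after Omar ends.
Nadia starts after Tariq ends.
Overlapping pairs: Amara & Jonas, Mateo & Rohan, Omar & Tariq — 3 in total.

3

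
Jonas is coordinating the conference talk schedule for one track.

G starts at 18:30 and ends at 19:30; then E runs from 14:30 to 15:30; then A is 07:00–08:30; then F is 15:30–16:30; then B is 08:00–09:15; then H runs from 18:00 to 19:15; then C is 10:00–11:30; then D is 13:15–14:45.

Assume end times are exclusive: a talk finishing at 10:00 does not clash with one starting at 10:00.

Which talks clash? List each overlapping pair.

Sorted by start: A, B, C, D, E, F, H, G.
B starts before A ends → A and B overlap.
C starts after A ends; A is clear from here.
C starts after B ends; B is clear from here.
D starts after C ends; C is clear from here.
E starts before D ends → D and E overlap.
F starts after D ends; D is clear from here.
F starts exactly when E ends (back-to-back, no overlap); E is clear from here.
H starts after F ends; F is clear from here.
G starts before H ends → H and G overlap.

A & B, D & E, G & H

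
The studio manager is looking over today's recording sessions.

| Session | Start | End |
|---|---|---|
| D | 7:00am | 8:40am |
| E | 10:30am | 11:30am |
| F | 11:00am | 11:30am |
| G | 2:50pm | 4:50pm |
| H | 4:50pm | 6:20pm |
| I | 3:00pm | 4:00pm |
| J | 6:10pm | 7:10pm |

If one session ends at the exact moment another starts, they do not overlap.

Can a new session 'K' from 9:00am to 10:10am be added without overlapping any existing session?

D: ends 8:40am at or before K starts 9:00am → clear.
E: starts 10:30am at or after K ends 10:10am → clear.
F: starts 11:00am at or after K ends 10:10am → clear.
G: starts 2:50pm at or after K ends 10:10am → clear.
I: starts 3:00pm at or after K ends 10:10am → clear.
H: starts 4:50pm at or after K ends 10:10am → clear.
J: starts 6:10pm at or after K ends 10:10am → clear.

Yes — the slot is free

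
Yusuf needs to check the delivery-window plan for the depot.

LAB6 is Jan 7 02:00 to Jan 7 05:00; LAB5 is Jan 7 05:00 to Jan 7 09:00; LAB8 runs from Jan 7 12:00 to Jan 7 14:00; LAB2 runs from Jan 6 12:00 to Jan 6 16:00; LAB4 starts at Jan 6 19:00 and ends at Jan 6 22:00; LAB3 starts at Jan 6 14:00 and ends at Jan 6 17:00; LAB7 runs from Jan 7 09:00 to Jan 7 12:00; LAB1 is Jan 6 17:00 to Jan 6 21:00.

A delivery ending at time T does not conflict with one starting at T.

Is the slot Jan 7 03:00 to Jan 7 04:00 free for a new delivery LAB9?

LAB2: ends Jan 6 16:00 at or before LAB9 starts Jan 7 03:00 → clear.
LAB3: ends Jan 6 17:00 at or before LAB9 starts Jan 7 03:00 → clear.
LAB1: ends Jan 6 21:00 at or before LAB9 starts Jan 7 03:00 → clear.
LAB4: ends Jan 6 22:00 at or before LAB9 starts Jan 7 03:00 → clear.
LAB6: starts Jan 7 02:00 before LAB9 ends Jan 7 04:00, and ends Jan 7 05:00 after LAB9 starts Jan 7 03:00 → overlap.
LAB5: starts Jan 7 05:00 at or after LAB9 ends Jan 7 04:00 → clear.
LAB7: starts Jan 7 09:00 at or after LAB9 ends Jan 7 04:00 → clear.
LAB8: starts Jan 7 12:00 at or after LAB9 ends Jan 7 04:00 → clear.
LAB9 overlaps LAB6.

No — it overlaps LAB6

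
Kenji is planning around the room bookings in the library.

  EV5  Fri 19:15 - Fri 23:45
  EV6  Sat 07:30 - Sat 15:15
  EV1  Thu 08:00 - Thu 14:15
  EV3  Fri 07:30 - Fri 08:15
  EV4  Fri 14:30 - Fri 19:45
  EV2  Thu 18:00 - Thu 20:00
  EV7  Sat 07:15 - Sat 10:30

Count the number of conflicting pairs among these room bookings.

Sorted by start: EV1, EV2, EV3, EV4, EV5, EV7, EV6.
EV2 starts after EV1 ends, so EV1 has no further overlaps.
EV3 starts after EV2 ends, so EV2 has no further overlaps.
EV4 starts after EV3 ends, so EV3 has no further overlaps.
EV5 starts before EV4 ends → EV4 and EV5 overlap.
EV7 starts after EV4 ends, so EV4 has no further overlaps.
EV7 starts after EV5 ends, so EV5 has no further overlaps.
EV6 starts before EV7 ends → EV7 and EV6 overlap.
Overlapping pairs: EV4 & EV5, EV6 & EV7 — 2 in total.

2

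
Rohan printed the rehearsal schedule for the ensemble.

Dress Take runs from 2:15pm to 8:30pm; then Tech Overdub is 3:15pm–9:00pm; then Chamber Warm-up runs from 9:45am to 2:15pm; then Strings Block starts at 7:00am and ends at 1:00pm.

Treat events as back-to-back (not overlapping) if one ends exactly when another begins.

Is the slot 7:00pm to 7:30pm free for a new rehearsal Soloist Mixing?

No — it overlaps Dress Take, Tech Overdub

Strings Block: ends 1:00pm at or before Soloist Mixing starts 7:00pm → clear.
Chamber Warm-up: ends 2:15pm at or before Soloist Mixing starts 7:00pm → clear.
Dress Take: starts 2:15pm before Soloist Mixing ends 7:30pm, and ends 8:30pm after Soloist Mixing starts 7:00pm → overlap.
Tech Overdub: starts 3:15pm before Soloist Mixing ends 7:30pm, and ends 9:00pm after Soloist Mixing starts 7:00pm → overlap.
Soloist Mixing overlaps Dress Take, Tech Overdub.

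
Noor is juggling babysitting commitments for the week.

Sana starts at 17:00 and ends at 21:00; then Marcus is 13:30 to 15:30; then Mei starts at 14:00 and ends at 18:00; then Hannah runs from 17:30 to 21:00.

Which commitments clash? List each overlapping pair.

Hannah & Mei, Hannah & Sana, Marcus & Mei, Mei & Sana

Sorted by start: Marcus, Mei, Sana, Hannah.
Mei starts before Marcus ends → Marcus and Mei overlap.
Sana starts after Marcus ends, so Marcus has no further overlaps.
Sana starts before Mei ends → Mei and Sana overlap.
Hannah starts before Mei ends → Mei and Hannah overlap.
Hannah starts before Sana ends → Sana and Hannah overlap.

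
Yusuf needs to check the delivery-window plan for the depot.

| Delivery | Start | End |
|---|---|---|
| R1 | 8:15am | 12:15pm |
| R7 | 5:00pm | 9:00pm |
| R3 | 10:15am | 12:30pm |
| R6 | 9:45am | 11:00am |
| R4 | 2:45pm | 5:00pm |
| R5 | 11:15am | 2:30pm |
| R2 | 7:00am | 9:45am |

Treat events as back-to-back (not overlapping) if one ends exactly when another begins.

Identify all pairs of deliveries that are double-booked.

R1 & R2, R1 & R3, R1 & R5, R1 & R6, R3 & R5, R3 & R6

Sorted by start: R2, R1, R6, R3, R5, R4, R7.
R1 starts before R2 ends → R2 and R1 overlap.
R6 starts exactly when R2 ends (back-to-back, no overlap) — done with R2.
R6 starts before R1 ends → R1 and R6 overlap.
R3 starts before R1 ends → R1 and R3 overlap.
R5 starts before R1 ends → R1 and R5 overlap.
R4 starts after R1 ends — done with R1.
R3 starts before R6 ends → R6 and R3 overlap.
R5 starts after R6 ends — done with R6.
R5 starts before R3 ends → R3 and R5 overlap.
R4 starts after R3 ends — done with R3.
R4 starts after R5 ends — done with R5.
R7 starts exactly when R4 ends (back-to-back, no overlap).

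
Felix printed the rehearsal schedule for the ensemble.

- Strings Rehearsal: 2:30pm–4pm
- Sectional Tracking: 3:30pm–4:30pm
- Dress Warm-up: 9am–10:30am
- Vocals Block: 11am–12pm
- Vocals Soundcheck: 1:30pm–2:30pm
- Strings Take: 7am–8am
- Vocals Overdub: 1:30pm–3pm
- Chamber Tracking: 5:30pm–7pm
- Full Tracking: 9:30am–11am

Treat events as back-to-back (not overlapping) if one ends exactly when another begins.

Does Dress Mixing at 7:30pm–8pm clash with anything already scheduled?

No — it doesn't clash with anything

Strings Take: ends 8am at or before Dress Mixing starts 7:30pm → clear.
Dress Warm-up: ends 10:30am at or before Dress Mixing starts 7:30pm → clear.
Full Tracking: ends 11am at or before Dress Mixing starts 7:30pm → clear.
Vocals Block: ends 12pm at or before Dress Mixing starts 7:30pm → clear.
Vocals Overdub: ends 3pm at or before Dress Mixing starts 7:30pm → clear.
Vocals Soundcheck: ends 2:30pm at or before Dress Mixing starts 7:30pm → clear.
Strings Rehearsal: ends 4pm at or before Dress Mixing starts 7:30pm → clear.
Sectional Tracking: ends 4:30pm at or before Dress Mixing starts 7:30pm → clear.
Chamber Tracking: ends 7pm at or before Dress Mixing starts 7:30pm → clear.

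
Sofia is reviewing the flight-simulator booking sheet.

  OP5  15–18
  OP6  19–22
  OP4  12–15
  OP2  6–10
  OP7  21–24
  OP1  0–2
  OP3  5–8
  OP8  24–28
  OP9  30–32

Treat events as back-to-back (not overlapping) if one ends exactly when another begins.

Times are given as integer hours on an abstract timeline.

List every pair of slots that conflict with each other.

Sorted by start: OP1, OP3, OP2, OP4, OP5, OP6, OP7, OP8, OP9.
OP3 starts after OP1 ends; OP1 is clear from here.
OP2 starts before OP3 ends → OP3 and OP2 overlap.
OP4 starts after OP3 ends; OP3 is clear from here.
OP4 starts after OP2 ends; OP2 is clear from here.
OP5 starts exactly when OP4 ends (back-to-back, no overlap); OP4 is clear from here.
OP6 starts after OP5 ends; OP5 is clear from here.
OP7 starts before OP6 ends → OP6 and OP7 overlap.
OP8 starts after OP6 ends; OP6 is clear from here.
OP8 starts exactly when OP7 ends (back-to-back, no overlap); OP7 is clear from here.
OP9 starts after OP8 ends.

OP2 & OP3, OP6 & OP7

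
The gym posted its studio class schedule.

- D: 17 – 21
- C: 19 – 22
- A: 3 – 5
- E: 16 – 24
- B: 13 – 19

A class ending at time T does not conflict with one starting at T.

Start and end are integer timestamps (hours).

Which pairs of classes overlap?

B & D, B & E, C & D, C & E, D & E

Sorted by start: A, B, E, D, C.
B starts after A ends — done with A.
E starts before B ends → B and E overlap.
D starts before B ends → B and D overlap.
C starts exactly when B ends (back-to-back, no overlap).
D starts before E ends → E and D overlap.
C starts before E ends → E and C overlap.
C starts before D ends → D and C overlap.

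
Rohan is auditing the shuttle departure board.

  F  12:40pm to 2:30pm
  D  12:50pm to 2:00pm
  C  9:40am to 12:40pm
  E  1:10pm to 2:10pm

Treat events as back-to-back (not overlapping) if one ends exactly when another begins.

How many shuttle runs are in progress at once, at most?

3

Sort all start/end points and keep a running count:
9:40am start C → 1
12:40pm end C → 0
12:40pm start F → 1
12:50pm start D → 2
1:10pm start E → 3
2:00pm end D → 2
2:10pm end E → 1
2:30pm end F → 0
Peak is 3, at 1:10pm (D, E, F).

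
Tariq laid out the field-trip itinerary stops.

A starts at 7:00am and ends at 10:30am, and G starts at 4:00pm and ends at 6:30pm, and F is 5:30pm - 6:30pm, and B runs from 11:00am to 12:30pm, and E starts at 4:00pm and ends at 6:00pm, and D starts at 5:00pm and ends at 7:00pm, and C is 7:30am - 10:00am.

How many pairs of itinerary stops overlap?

7

Two intervals overlap when each starts before the other ends.
Sorted by start: A, C, B, E, G, D, F.
C starts before A ends → A and C overlap.
B starts after A ends, so A has no further overlaps.
B starts after C ends, so C has no further overlaps.
E starts after B ends, so B has no further overlaps.
G starts before E ends → E and G overlap.
D starts before E ends → E and D overlap.
F starts before E ends → E and F overlap.
D starts before G ends → G and D overlap.
F starts before G ends → G and F overlap.
F starts before D ends → D and F overlap.
Overlapping pairs: A & C, D & E, D & F, D & G, E & F, E & G, F & G — 7 in total.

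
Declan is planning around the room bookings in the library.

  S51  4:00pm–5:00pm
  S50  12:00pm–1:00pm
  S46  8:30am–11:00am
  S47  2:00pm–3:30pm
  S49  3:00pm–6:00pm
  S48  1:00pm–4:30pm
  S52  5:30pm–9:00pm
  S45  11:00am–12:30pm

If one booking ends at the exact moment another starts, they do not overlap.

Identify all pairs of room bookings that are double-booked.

Sorted by start: S46, S45, S50, S48, S47, S49, S51, S52.
S45 starts exactly when S46 ends (back-to-back, no overlap); S46 is clear from here.
S50 starts before S45 ends → S45 and S50 overlap.
S48 starts after S45 ends; S45 is clear from here.
S48 starts exactly when S50 ends (back-to-back, no overlap); S50 is clear from here.
S47 starts before S48 ends → S48 and S47 overlap.
S49 starts before S48 ends → S48 and S49 overlap.
S51 starts before S48 ends → S48 and S51 overlap.
S52 starts after S48 ends.
S49 starts before S47 ends → S47 and S49 overlap.
S51 starts after S47 ends; S47 is clear from here.
S51 starts before S49 ends → S49 and S51 overlap.
S52 starts before S49 ends → S49 and S52 overlap.
S52 starts after S51 ends.

S45 & S50, S47 & S48, S47 & S49, S48 & S49, S48 & S51, S49 & S51, S49 & S52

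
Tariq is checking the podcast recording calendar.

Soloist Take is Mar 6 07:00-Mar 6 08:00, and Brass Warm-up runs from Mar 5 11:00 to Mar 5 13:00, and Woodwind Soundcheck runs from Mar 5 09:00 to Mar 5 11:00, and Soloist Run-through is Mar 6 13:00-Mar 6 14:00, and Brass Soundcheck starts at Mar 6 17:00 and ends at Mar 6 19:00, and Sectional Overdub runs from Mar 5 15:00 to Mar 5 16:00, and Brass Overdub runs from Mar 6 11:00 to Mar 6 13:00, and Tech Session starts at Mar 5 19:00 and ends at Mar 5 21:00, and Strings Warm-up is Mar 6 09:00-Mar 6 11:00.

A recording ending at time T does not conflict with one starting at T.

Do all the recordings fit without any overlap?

Two intervals overlap when each starts before the other ends.
Sorted by start: Woodwind Soundcheck, Brass Warm-up, Sectional Overdub, Tech Session, Soloist Take, Strings Warm-up, Brass Overdub, Soloist Run-through, Brass Soundcheck.
Brass Warm-up starts exactly when Woodwind Soundcheck ends (back-to-back, no overlap); Woodwind Soundcheck is clear from here.
Sectional Overdub starts after Brass Warm-up ends; Brass Warm-up is clear from here.
Tech Session starts after Sectional Overdub ends; Sectional Overdub is clear from here.
Soloist Take starts after Tech Session ends; Tech Session is clear from here.
Strings Warm-up starts after Soloist Take ends; Soloist Take is clear from here.
Brass Overdub starts exactly when Strings Warm-up ends (back-to-back, no overlap); Strings Warm-up is clear from here.
Soloist Run-through starts exactly when Brass Overdub ends (back-to-back, no overlap); Brass Overdub is clear from here.
Brass Soundcheck starts after Soloist Run-through ends.
Every pair is clear; the schedule has no overlaps.

Yes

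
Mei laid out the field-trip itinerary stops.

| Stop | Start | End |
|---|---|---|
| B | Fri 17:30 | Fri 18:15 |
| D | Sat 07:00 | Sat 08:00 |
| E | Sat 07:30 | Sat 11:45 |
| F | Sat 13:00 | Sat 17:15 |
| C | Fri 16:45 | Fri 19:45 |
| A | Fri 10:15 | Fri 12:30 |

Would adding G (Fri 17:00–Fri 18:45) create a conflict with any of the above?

A: ends Fri 12:30 at or before G starts Fri 17:00 → clear.
C: starts Fri 16:45 before G ends Fri 18:45, and ends Fri 19:45 after G starts Fri 17:00 → overlap.
B: starts Fri 17:30 before G ends Fri 18:45, and ends Fri 18:15 after G starts Fri 17:00 → overlap.
D: starts Sat 07:00 at or after G ends Fri 18:45 → clear.
E: starts Sat 07:30 at or after G ends Fri 18:45 → clear.
F: starts Sat 13:00 at or after G ends Fri 18:45 → clear.
G overlaps B, C.

Yes — it overlaps B, C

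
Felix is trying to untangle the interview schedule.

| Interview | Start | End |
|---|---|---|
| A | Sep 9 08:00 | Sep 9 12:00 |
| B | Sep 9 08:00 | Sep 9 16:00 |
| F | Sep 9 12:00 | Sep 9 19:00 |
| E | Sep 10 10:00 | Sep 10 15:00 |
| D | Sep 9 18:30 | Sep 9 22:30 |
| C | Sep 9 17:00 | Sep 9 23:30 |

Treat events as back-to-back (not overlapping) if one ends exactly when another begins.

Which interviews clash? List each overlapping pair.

A & B, B & F, C & D, C & F, D & F

Sorted by start: A, B, F, C, D, E.
B starts before A ends → A and B overlap.
F starts exactly when A ends (back-to-back, no overlap), so A has no further overlaps.
F starts before B ends → B and F overlap.
C starts after B ends, so B has no further overlaps.
C starts before F ends → F and C overlap.
D starts before F ends → F and D overlap.
E starts after F ends.
D starts before C ends → C and D overlap.
E starts after C ends.
E starts after D ends.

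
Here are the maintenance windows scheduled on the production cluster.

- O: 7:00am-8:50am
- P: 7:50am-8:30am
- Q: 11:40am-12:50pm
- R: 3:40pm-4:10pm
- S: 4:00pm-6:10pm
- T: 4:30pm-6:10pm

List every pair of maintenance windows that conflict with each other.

Sorted by start: O, P, Q, R, S, T.
P starts before O ends → O and P overlap.
Q starts after O ends, so O has no further overlaps.
Q starts after P ends, so P has no further overlaps.
R starts after Q ends, so Q has no further overlaps.
S starts before R ends → R and S overlap.
T starts after R ends.
T starts before S ends → S and T overlap.

O & P, R & S, S & T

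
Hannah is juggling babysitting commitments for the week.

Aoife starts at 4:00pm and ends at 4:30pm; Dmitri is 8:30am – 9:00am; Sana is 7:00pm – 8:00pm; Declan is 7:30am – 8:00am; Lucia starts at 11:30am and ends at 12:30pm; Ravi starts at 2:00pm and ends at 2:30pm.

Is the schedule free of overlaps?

Sorted by start: Declan, Dmitri, Lucia, Ravi, Aoife, Sana.
Dmitri starts after Declan ends, so nothing later overlaps Declan either.
Lucia starts after Dmitri ends, so nothing later overlaps Dmitri either.
Ravi starts after Lucia ends, so nothing later overlaps Lucia either.
Aoife starts after Ravi ends, so nothing later overlaps Ravi either.
Sana starts after Aoife ends.
Every pair is clear; the schedule has no overlaps.

Yes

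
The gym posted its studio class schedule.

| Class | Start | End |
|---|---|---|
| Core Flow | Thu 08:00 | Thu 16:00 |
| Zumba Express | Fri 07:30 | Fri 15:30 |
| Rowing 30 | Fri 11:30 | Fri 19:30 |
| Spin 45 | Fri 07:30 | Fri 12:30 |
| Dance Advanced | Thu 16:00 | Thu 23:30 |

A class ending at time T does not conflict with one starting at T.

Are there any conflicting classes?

Yes

Sorted by start: Core Flow, Dance Advanced, Spin 45, Zumba Express, Rowing 30.
Dance Advanced starts exactly when Core Flow ends (back-to-back, no overlap), so nothing later overlaps Core Flow either.
Spin 45 starts after Dance Advanced ends, so nothing later overlaps Dance Advanced either.
Zumba Express starts before Spin 45 ends → Spin 45 and Zumba Express overlap.
That's a conflict, so the schedule is not conflict-free.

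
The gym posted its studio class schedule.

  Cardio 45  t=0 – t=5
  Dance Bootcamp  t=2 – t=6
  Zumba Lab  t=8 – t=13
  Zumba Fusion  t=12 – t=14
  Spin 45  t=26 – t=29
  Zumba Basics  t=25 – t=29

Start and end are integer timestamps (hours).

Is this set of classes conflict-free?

Sorted by start: Cardio 45, Dance Bootcamp, Zumba Lab, Zumba Fusion, Zumba Basics, Spin 45.
Dance Bootcamp starts before Cardio 45 ends → Cardio 45 and Dance Bootcamp overlap.
That's a conflict, so the schedule is not conflict-free.

No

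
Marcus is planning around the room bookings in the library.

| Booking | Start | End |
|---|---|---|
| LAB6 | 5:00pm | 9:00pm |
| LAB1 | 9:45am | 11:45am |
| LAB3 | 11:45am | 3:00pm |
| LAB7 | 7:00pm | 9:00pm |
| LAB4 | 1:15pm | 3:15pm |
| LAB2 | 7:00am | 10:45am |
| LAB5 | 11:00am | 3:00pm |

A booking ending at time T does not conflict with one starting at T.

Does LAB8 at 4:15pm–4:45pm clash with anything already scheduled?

No — it doesn't clash with anything

LAB2: ends 10:45am at or before LAB8 starts 4:15pm → clear.
LAB1: ends 11:45am at or before LAB8 starts 4:15pm → clear.
LAB5: ends 3:00pm at or before LAB8 starts 4:15pm → clear.
LAB3: ends 3:00pm at or before LAB8 starts 4:15pm → clear.
LAB4: ends 3:15pm at or before LAB8 starts 4:15pm → clear.
LAB6: starts 5:00pm at or after LAB8 ends 4:45pm → clear.
LAB7: starts 7:00pm at or after LAB8 ends 4:45pm → clear.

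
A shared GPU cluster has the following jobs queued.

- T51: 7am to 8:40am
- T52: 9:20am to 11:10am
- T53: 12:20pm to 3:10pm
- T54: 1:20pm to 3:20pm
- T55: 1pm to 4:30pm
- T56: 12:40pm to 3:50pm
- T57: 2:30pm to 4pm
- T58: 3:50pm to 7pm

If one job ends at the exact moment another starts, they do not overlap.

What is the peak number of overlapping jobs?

5

Sweep the timeline, counting +1 at each start and −1 at each end (ends before starts at a tie):
7am start T51 → 1
8:40am end T51 → 0
9:20am start T52 → 1
11:10am end T52 → 0
12:20pm start T53 → 1
12:40pm start T56 → 2
1pm start T55 → 3
1:20pm start T54 → 4
2:30pm start T57 → 5
3:10pm end T53 → 4
3:20pm end T54 → 3
3:50pm end T56 → 2
3:50pm start T58 → 3
4pm end T57 → 2
4:30pm end T55 → 1
7pm end T58 → 0
Peak is 5, at 2:30pm (T53, T54, T55, T56, T57).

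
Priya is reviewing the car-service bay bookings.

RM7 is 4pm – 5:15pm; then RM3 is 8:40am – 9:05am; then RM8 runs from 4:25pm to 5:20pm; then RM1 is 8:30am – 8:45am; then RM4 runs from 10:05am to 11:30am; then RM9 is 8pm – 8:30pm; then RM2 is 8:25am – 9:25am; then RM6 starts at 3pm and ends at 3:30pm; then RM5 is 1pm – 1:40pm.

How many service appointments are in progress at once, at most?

Sweep the timeline, counting +1 at each start and −1 at each end (ends before starts at a tie):
8:25am start RM2 → 1
8:30am start RM1 → 2
8:40am start RM3 → 3
8:45am end RM1 → 2
9:05am end RM3 → 1
9:25am end RM2 → 0
10:05am start RM4 → 1
11:30am end RM4 → 0
1pm start RM5 → 1
1:40pm end RM5 → 0
3pm start RM6 → 1
3:30pm end RM6 → 0
4pm start RM7 → 1
4:25pm start RM8 → 2
5:15pm end RM7 → 1
5:20pm end RM8 → 0
8pm start RM9 → 1
8:30pm end RM9 → 0
Peak is 3, at 8:40am (RM1, RM2, RM3).

3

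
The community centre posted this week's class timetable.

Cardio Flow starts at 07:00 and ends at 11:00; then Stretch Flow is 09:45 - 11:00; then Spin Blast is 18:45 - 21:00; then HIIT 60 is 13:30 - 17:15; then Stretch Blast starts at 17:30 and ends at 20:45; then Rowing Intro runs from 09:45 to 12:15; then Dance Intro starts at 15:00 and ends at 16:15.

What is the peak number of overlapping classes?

3

Sort all start/end points and keep a running count:
07:00 start Cardio Flow → 1
09:45 start Rowing Intro → 2
09:45 start Stretch Flow → 3
11:00 end Cardio Flow → 2
11:00 end Stretch Flow → 1
12:15 end Rowing Intro → 0
13:30 start HIIT 60 → 1
15:00 start Dance Intro → 2
16:15 end Dance Intro → 1
17:15 end HIIT 60 → 0
17:30 start Stretch Blast → 1
18:45 start Spin Blast → 2
20:45 end Stretch Blast → 1
21:00 end Spin Blast → 0
Peak is 3, at 09:45 (Cardio Flow, Rowing Intro, Stretch Flow).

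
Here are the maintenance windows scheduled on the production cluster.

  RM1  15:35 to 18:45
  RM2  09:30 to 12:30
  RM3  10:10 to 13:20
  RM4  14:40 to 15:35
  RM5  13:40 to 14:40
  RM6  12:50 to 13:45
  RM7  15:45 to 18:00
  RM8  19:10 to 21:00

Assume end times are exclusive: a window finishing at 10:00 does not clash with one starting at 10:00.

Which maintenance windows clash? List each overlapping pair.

RM1 & RM7, RM2 & RM3, RM3 & RM6, RM5 & RM6

Sorted by start: RM2, RM3, RM6, RM5, RM4, RM1, RM7, RM8.
RM3 starts before RM2 ends → RM2 and RM3 overlap.
RM6 starts after RM2 ends; RM2 is clear from here.
RM6 starts before RM3 ends → RM3 and RM6 overlap.
RM5 starts after RM3 ends; RM3 is clear from here.
RM5 starts before RM6 ends → RM6 and RM5 overlap.
RM4 starts after RM6 ends; RM6 is clear from here.
RM4 starts exactly when RM5 ends (back-to-back, no overlap); RM5 is clear from here.
RM1 starts exactly when RM4 ends (back-to-back, no overlap); RM4 is clear from here.
RM7 starts before RM1 ends → RM1 and RM7 overlap.
RM8 starts after RM1 ends.
RM8 starts after RM7 ends.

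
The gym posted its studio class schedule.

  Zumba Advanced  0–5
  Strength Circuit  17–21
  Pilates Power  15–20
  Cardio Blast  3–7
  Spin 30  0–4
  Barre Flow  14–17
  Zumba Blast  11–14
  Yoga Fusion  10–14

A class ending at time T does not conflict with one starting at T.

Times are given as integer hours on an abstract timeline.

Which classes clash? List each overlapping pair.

Barre Flow & Pilates Power, Cardio Blast & Spin 30, Cardio Blast & Zumba Advanced, Pilates Power & Strength Circuit, Spin 30 & Zumba Advanced, Yoga Fusion & Zumba Blast

Two intervals overlap when each starts before the other ends.
Sorted by start: Zumba Advanced, Spin 30, Cardio Blast, Yoga Fusion, Zumba Blast, Barre Flow, Pilates Power, Strength Circuit.
Spin 30 starts before Zumba Advanced ends → Zumba Advanced and Spin 30 overlap.
Cardio Blast starts before Zumba Advanced ends → Zumba Advanced and Cardio Blast overlap.
Yoga Fusion starts after Zumba Advanced ends; Zumba Advanced is clear from here.
Cardio Blast starts before Spin 30 ends → Spin 30 and Cardio Blast overlap.
Yoga Fusion starts after Spin 30 ends; Spin 30 is clear from here.
Yoga Fusion starts after Cardio Blast ends; Cardio Blast is clear from here.
Zumba Blast starts before Yoga Fusion ends → Yoga Fusion and Zumba Blast overlap.
Barre Flow starts exactly when Yoga Fusion ends (back-to-back, no overlap); Yoga Fusion is clear from here.
Barre Flow starts exactly when Zumba Blast ends (back-to-back, no overlap); Zumba Blast is clear from here.
Pilates Power starts before Barre Flow ends → Barre Flow and Pilates Power overlap.
Strength Circuit starts exactly when Barre Flow ends (back-to-back, no overlap).
Strength Circuit starts before Pilates Power ends → Pilates Power and Strength Circuit overlap.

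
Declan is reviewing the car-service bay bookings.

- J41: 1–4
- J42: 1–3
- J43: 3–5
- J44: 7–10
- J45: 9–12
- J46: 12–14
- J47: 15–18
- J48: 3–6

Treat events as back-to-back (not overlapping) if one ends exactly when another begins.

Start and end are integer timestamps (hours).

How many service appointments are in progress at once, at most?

3

Sort all start/end points and keep a running count:
1 start J41 → 1
1 start J42 → 2
3 end J42 → 1
3 start J43 → 2
3 start J48 → 3
4 end J41 → 2
5 end J43 → 1
6 end J48 → 0
7 start J44 → 1
9 start J45 → 2
10 end J44 → 1
12 end J45 → 0
12 start J46 → 1
14 end J46 → 0
15 start J47 → 1
18 end J47 → 0
Peak is 3, at 3 (J41, J43, J48).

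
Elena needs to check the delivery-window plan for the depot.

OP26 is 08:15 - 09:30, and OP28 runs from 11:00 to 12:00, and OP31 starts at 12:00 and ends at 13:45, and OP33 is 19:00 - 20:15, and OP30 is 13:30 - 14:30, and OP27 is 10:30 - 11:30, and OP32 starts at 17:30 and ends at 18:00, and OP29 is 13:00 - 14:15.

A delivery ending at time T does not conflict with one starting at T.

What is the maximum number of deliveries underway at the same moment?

Sweep the timeline, counting +1 at each start and −1 at each end (ends before starts at a tie):
08:15 start OP26 → 1
09:30 end OP26 → 0
10:30 start OP27 → 1
11:00 start OP28 → 2
11:30 end OP27 → 1
12:00 end OP28 → 0
12:00 start OP31 → 1
13:00 start OP29 → 2
13:30 start OP30 → 3
13:45 end OP31 → 2
14:15 end OP29 → 1
14:30 end OP30 → 0
17:30 start OP32 → 1
18:00 end OP32 → 0
19:00 start OP33 → 1
20:15 end OP33 → 0
Peak is 3, at 13:30 (OP29, OP30, OP31).

3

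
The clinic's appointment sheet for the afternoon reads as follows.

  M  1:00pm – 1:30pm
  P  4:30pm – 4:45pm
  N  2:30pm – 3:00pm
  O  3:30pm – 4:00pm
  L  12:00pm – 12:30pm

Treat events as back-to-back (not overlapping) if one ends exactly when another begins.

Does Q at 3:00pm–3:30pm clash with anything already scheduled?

L: ends 12:30pm at or before Q starts 3:00pm → clear.
M: ends 1:30pm at or before Q starts 3:00pm → clear.
N: ends 3:00pm at or before Q starts 3:00pm → clear.
O: starts 3:30pm at or after Q ends 3:30pm → clear.
P: starts 4:30pm at or after Q ends 3:30pm → clear.

No — it doesn't clash with anything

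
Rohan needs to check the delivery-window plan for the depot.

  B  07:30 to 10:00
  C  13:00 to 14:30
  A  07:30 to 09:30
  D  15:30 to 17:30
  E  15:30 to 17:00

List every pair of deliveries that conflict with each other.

Sorted by start: A, B, C, D, E.
B starts before A ends → A and B overlap.
C starts after A ends, so A has no further overlaps.
C starts after B ends, so B has no further overlaps.
D starts after C ends, so C has no further overlaps.
E starts before D ends → D and E overlap.

A & B, D & E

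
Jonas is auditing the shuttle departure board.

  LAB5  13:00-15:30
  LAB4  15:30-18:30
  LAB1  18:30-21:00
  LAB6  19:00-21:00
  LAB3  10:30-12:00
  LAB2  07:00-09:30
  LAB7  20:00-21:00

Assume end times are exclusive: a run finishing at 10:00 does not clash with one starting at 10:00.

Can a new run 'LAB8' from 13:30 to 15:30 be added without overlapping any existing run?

No — it overlaps LAB5

LAB2: ends 09:30 at or before LAB8 starts 13:30 → clear.
LAB3: ends 12:00 at or before LAB8 starts 13:30 → clear.
LAB5: starts 13:00 before LAB8 ends 15:30, and ends 15:30 after LAB8 starts 13:30 → overlap.
LAB4: starts 15:30 at or after LAB8 ends 15:30 → clear.
LAB1: starts 18:30 at or after LAB8 ends 15:30 → clear.
LAB6: starts 19:00 at or after LAB8 ends 15:30 → clear.
LAB7: starts 20:00 at or after LAB8 ends 15:30 → clear.
LAB8 overlaps LAB5.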